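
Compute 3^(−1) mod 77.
3^(−1) ≡ 26 (mod 77)

Apply the extended Euclidean algorithm to (77, 3), tracking rows (r, s, t) with s·77 + t·3 = r. Each division r_prev = q·r_cur + r_new produces the new row as (previous row) − q·(current row):
  row A: (77, 1, 0)   [1·77 + 0·3 = 77]
  row B: (3, 0, 1)   [0·77 + 1·3 = 3]
  77 = 25·3 + 2   → row C = row A − 25·row B = (2, 1, −25)   [check: 1·77 − 25·3 = 2]
  3 = 1·2 + 1   → row D = row B − 1·row C = (1, −1, 26)   [check: −1·77 + 26·3 = 1]
  2 = 2·1 + 0   → remainder 0, stop. gcd = 1 (last nonzero row D).
The gcd is 1, so 3 is invertible mod 77. The last nonzero row gives −1·77 + 26·3 = 1, so t = 26. So 3^(−1) ≡ 26 (mod 77). Verify: 3 · 26 = 78 ≡ 1 (mod 77). ✓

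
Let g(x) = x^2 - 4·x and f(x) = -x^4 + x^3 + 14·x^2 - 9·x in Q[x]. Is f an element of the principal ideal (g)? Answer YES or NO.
In Q[x] the ideal (g) consists of all multiples of g, so f ∈ (g) iff g | f, i.e. iff the remainder of f on division by g is 0. Divide f by g (g is monic, so eliminate the leading term of the running remainder at each step):
  leading term -x^4: subtract (-x^2)·g(x) = -x^4 + 4·x^3, leaving -3·x^3 + 14·x^2 - 9·x
  leading term -3·x^3: subtract (-3·x)·g(x) = -3·x^3 + 12·x^2, leaving 2·x^2 - 9·x
  leading term 2·x^2: subtract (2)·g(x) = 2·x^2 - 8·x, leaving -x
The remainder r(x) = -x ≠ 0 (and deg r < deg g), so g ∤ f, i.e. f ∉ (g).

Final answer: NO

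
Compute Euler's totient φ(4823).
φ(4823) = 3744

φ is multiplicative, with φ(p^e) = p^e − p^(e−1). Factorise 4823 = 7 · 13 · 53. Then
  φ(4823) = (7 − 1) · (13 − 1) · (53 − 1) = 6 · 12 · 52 = 3744.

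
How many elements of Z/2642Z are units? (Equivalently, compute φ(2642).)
Z/2642Z has φ(2642) = 1320 units

An element a ∈ Z/2642Z is a unit iff gcd(a, 2642) = 1, so the number of units is φ(2642). φ is multiplicative, with φ(p^e) = p^e − p^(e−1). Factorise 2642 = 2 · 1321. Then
  φ(2642) = (2 − 1) · (1321 − 1) = 1 · 1320 = 1320.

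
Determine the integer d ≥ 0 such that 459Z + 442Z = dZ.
(459, 442) = (17); d = 17

In the PID Z, (a, b) is generated by gcd(a, b). Compute gcd(459, 442) with the extended Euclidean algorithm, tracking rows (r, s, t) with s·459 + t·442 = r:
  row A: (459, 1, 0)   [1·459 + 0·442 = 459]
  row B: (442, 0, 1)   [0·459 + 1·442 = 442]
  459 = 1·442 + 17   → row C = row A − 1·row B = (17, 1, −1)   [check: 1·459 − 1·442 = 17]
  442 = 26·17 + 0   → remainder 0, stop. gcd = 17 (last nonzero row C).
So gcd(459, 442) = 17, with Bézout identity 1·459 − 1·442 = 17. Containment (⊇): the Bézout identity exhibits 17 as an element of (459, 442), giving (17) ⊆ (459, 442). Containment (⊆): since 17 | 459 and 17 | 442 (459 = 17·27, 442 = 17·26), every Z-linear combination of 459 and 442 is divisible by 17, so (459, 442) ⊆ (17). Therefore (459, 442) = (17), d = 17.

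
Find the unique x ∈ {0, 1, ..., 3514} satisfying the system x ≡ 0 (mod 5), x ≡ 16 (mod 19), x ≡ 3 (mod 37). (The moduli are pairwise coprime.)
x ≡ 225 (mod 3515); the representative in [0, 3515) is 225

The moduli 5, 19, 37 are pairwise coprime, so by the CRT there is a unique solution mod 5·19·37 = 3515.
Solve by successive substitution. Start with x ≡ 0 (mod 5).
  Combine with x ≡ 16 (mod 19): write x = 5·t and require 5·t ≡ 16 (mod 19). Since 5^(−1) ≡ 4 (mod 19), t ≡ 4·16 ≡ 7 (mod 19). So x ≡ 5·7 = 35 (mod 95).
  Combine with x ≡ 3 (mod 37): write x = 35 + 95·t and require 35 + 95·t ≡ 3 (mod 37), i.e. 95·t ≡ 3 − 35 ≡ 5 (mod 37). Since 95^(−1) ≡ 30 (mod 37) (95 ≡ 21 (mod 37)), t ≡ 30·5 ≡ 2 (mod 37). So x ≡ 35 + 95·2 = 225 (mod 3515).
Unique solution in [0, 3515): x = 225.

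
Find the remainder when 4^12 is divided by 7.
1

Use repeated squaring. Binary(12) = 1100. Walk through the bits of the exponent 12 left-to-right: at each bit after the leading one, square the running value, then multiply by 4 if the bit is 1 (always reducing mod 7):
  bit 1 = 1 (leading): start with 4.
  bit 2 = 1: square 4^2 = 16 ≡ 2; bit is 1, so multiply 2·4 = 8 ≡ 1 (mod 7).
  bit 3 = 0: square 1^2 = 1 (mod 7).
  bit 4 = 0: square 1^2 = 1 (mod 7).
Final value: 4^12 ≡ 1 (mod 7).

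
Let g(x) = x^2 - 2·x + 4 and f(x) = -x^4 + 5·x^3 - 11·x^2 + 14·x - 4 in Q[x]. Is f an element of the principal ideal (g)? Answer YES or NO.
In Q[x] the ideal (g) consists of all multiples of g, so f ∈ (g) iff g | f, i.e. iff the remainder of f on division by g is 0. Divide f by g (g is monic, so eliminate the leading term of the running remainder at each step):
  leading term -x^4: subtract (-x^2)·g(x) = -x^4 + 2·x^3 - 4·x^2, leaving 3·x^3 - 7·x^2 + 14·x - 4
  leading term 3·x^3: subtract (3·x)·g(x) = 3·x^3 - 6·x^2 + 12·x, leaving -x^2 + 2·x - 4
  leading term -x^2: subtract (-1)·g(x) = -x^2 + 2·x - 4, leaving 0
The remainder is 0, so f(x) = g(x) · h(x) with h(x) = -x^2 + 3·x - 1. Hence g | f, i.e. f ∈ (g).

Final answer: YES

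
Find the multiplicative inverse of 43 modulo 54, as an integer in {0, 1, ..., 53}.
Apply the extended Euclidean algorithm to (54, 43), tracking rows (r, s, t) with s·54 + t·43 = r. Each division r_prev = q·r_cur + r_new produces the new row as (previous row) − q·(current row):
  row A: (54, 1, 0)   [1·54 + 0·43 = 54]
  row B: (43, 0, 1)   [0·54 + 1·43 = 43]
  54 = 1·43 + 11   → row C = row A − 1·row B = (11, 1, −1)   [check: 1·54 − 1·43 = 11]
  43 = 3·11 + 10   → row D = row B − 3·row C = (10, −3, 4)   [check: −3·54 + 4·43 = 10]
  11 = 1·10 + 1   → row E = row C − 1·row D = (1, 4, −5)   [check: 4·54 − 5·43 = 1]
  10 = 10·1 + 0   → remainder 0, stop. gcd = 1 (last nonzero row E).
The gcd is 1, so 43 is invertible mod 54. The last nonzero row gives 4·54 − 5·43 = 1, so t = −5. So 43^(−1) ≡ −5 ≡ 49 (mod 54). Verify: 43 · 49 = 2107 ≡ 1 (mod 54). ✓

Final answer: 43^(−1) ≡ 49 (mod 54)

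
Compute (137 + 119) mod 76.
Reduce the summands first: 137 ≡ 61, 119 ≡ 43 (mod 76), so 137 + 119 ≡ 61 + 43 (mod 76). 61 + 43 = 104; 104 = 1·76 + 28, so (137 + 119) mod 76 = 28.

Final answer: 28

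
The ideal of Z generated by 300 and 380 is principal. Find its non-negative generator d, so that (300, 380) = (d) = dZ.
(300, 380) = (20); d = 20

In the PID Z, (a, b) is generated by gcd(a, b). Compute gcd(380, 300) with the extended Euclidean algorithm, tracking rows (r, s, t) with s·380 + t·300 = r:
  row A: (380, 1, 0)   [1·380 + 0·300 = 380]
  row B: (300, 0, 1)   [0·380 + 1·300 = 300]
  380 = 1·300 + 80   → row C = row A − 1·row B = (80, 1, −1)   [check: 1·380 − 1·300 = 80]
  300 = 3·80 + 60   → row D = row B − 3·row C = (60, −3, 4)   [check: −3·380 + 4·300 = 60]
  80 = 1·60 + 20   → row E = row C − 1·row D = (20, 4, −5)   [check: 4·380 − 5·300 = 20]
  60 = 3·20 + 0   → remainder 0, stop. gcd = 20 (last nonzero row E).
So gcd(300, 380) = 20, with Bézout identity 4·380 − 5·300 = 20. Containment (⊇): the Bézout identity exhibits 20 as an element of (300, 380), giving (20) ⊆ (300, 380). Containment (⊆): since 20 | 300 and 20 | 380 (300 = 20·15, 380 = 20·19), every Z-linear combination of 300 and 380 is divisible by 20, so (300, 380) ⊆ (20). Therefore (300, 380) = (20), d = 20.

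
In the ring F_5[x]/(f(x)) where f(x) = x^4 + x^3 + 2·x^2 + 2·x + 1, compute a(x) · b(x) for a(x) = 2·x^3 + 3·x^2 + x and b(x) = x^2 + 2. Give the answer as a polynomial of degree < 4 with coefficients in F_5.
Multiply as integer polynomials: a · b = 2·x^5 + 3·x^4 + 5·x^3 + 6·x^2 + 2·x. Reducing coefficients mod 5: a · b ≡ 2·x^5 + 3·x^4 + x^2 + 2·x. Now divide by f(x) = x^4 + x^3 + 2·x^2 + 2·x + 1 in F_5[x], eliminating the leading term at each step:
  leading term 2·x^5: subtract (2·x)·f(x) = 2·x^5 + 2·x^4 + 4·x^3 + 4·x^2 + 2·x, leaving x^4 + x^3 + 2·x^2 (coefficients mod 5)
  leading term x^4: subtract (1)·f(x) = x^4 + x^3 + 2·x^2 + 2·x + 1, leaving 3·x + 4 (coefficients mod 5)
The degree is now < 4, so this is the remainder. Hence a · b ≡ 3·x + 4 in F_5[x]/(f).

Final answer: a · b ≡ 3·x + 4 (mod f(x))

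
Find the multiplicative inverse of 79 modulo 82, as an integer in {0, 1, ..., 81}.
79^(−1) ≡ 27 (mod 82)

Apply the extended Euclidean algorithm to (82, 79), tracking rows (r, s, t) with s·82 + t·79 = r. Each division r_prev = q·r_cur + r_new produces the new row as (previous row) − q·(current row):
  row A: (82, 1, 0)   [1·82 + 0·79 = 82]
  row B: (79, 0, 1)   [0·82 + 1·79 = 79]
  82 = 1·79 + 3   → row C = row A − 1·row B = (3, 1, −1)   [check: 1·82 − 1·79 = 3]
  79 = 26·3 + 1   → row D = row B − 26·row C = (1, −26, 27)   [check: −26·82 + 27·79 = 1]
  3 = 3·1 + 0   → remainder 0, stop. gcd = 1 (last nonzero row D).
The gcd is 1, so 79 is invertible mod 82. The last nonzero row gives −26·82 + 27·79 = 1, so t = 27. So 79^(−1) ≡ 27 (mod 82). Verify: 79 · 27 = 2133 ≡ 1 (mod 82). ✓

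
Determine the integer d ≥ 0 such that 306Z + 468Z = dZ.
(306, 468) = (18); d = 18

In the PID Z, (a, b) is generated by gcd(a, b). Compute gcd(468, 306) with the extended Euclidean algorithm, tracking rows (r, s, t) with s·468 + t·306 = r:
  row A: (468, 1, 0)   [1·468 + 0·306 = 468]
  row B: (306, 0, 1)   [0·468 + 1·306 = 306]
  468 = 1·306 + 162   → row C = row A − 1·row B = (162, 1, −1)   [check: 1·468 − 1·306 = 162]
  306 = 1·162 + 144   → row D = row B − 1·row C = (144, −1, 2)   [check: −1·468 + 2·306 = 144]
  162 = 1·144 + 18   → row E = row C − 1·row D = (18, 2, −3)   [check: 2·468 − 3·306 = 18]
  144 = 8·18 + 0   → remainder 0, stop. gcd = 18 (last nonzero row E).
So gcd(306, 468) = 18, with Bézout identity 2·468 − 3·306 = 18. Containment (⊇): the Bézout identity exhibits 18 as an element of (306, 468), giving (18) ⊆ (306, 468). Containment (⊆): since 18 | 306 and 18 | 468 (306 = 18·17, 468 = 18·26), every Z-linear combination of 306 and 468 is divisible by 18, so (306, 468) ⊆ (18). Therefore (306, 468) = (18), d = 18.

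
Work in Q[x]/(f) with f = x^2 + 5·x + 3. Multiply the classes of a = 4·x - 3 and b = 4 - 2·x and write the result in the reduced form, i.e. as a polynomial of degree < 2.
a · b ≡ 62·x + 12 (mod f(x))

First multiply in Q[x] without reducing: a · b = -8·x^2 + 22·x - 12. Now divide by f(x) = x^2 + 5·x + 3, eliminating the leading term at each step:
  leading term -8·x^2: subtract (-8)·f(x) = -8·x^2 - 40·x - 24, leaving 62·x + 12
The degree is now < 2, so this is the remainder. Hence a · b ≡ 62·x + 12 in Q[x]/(f).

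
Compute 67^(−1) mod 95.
67^(−1) ≡ 78 (mod 95)

Apply the extended Euclidean algorithm to (95, 67), tracking rows (r, s, t) with s·95 + t·67 = r. Each division r_prev = q·r_cur + r_new produces the new row as (previous row) − q·(current row):
  row A: (95, 1, 0)   [1·95 + 0·67 = 95]
  row B: (67, 0, 1)   [0·95 + 1·67 = 67]
  95 = 1·67 + 28   → row C = row A − 1·row B = (28, 1, −1)   [check: 1·95 − 1·67 = 28]
  67 = 2·28 + 11   → row D = row B − 2·row C = (11, −2, 3)   [check: −2·95 + 3·67 = 11]
  28 = 2·11 + 6   → row E = row C − 2·row D = (6, 5, −7)   [check: 5·95 − 7·67 = 6]
  11 = 1·6 + 5   → row F = row D − 1·row E = (5, −7, 10)   [check: −7·95 + 10·67 = 5]
  6 = 1·5 + 1   → row G = row E − 1·row F = (1, 12, −17)   [check: 12·95 − 17·67 = 1]
  5 = 5·1 + 0   → remainder 0, stop. gcd = 1 (last nonzero row G).
The gcd is 1, so 67 is invertible mod 95. The last nonzero row gives 12·95 − 17·67 = 1, so t = −17. So 67^(−1) ≡ −17 ≡ 78 (mod 95). Verify: 67 · 78 = 5226 ≡ 1 (mod 95). ✓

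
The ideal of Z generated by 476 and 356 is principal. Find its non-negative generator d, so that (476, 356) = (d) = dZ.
(476, 356) = (4); d = 4

In the PID Z, (a, b) is generated by gcd(a, b). Compute gcd(476, 356) with the extended Euclidean algorithm, tracking rows (r, s, t) with s·476 + t·356 = r:
  row A: (476, 1, 0)   [1·476 + 0·356 = 476]
  row B: (356, 0, 1)   [0·476 + 1·356 = 356]
  476 = 1·356 + 120   → row C = row A − 1·row B = (120, 1, −1)   [check: 1·476 − 1·356 = 120]
  356 = 2·120 + 116   → row D = row B − 2·row C = (116, −2, 3)   [check: −2·476 + 3·356 = 116]
  120 = 1·116 + 4   → row E = row C − 1·row D = (4, 3, −4)   [check: 3·476 − 4·356 = 4]
  116 = 29·4 + 0   → remainder 0, stop. gcd = 4 (last nonzero row E).
So gcd(476, 356) = 4, with Bézout identity 3·476 − 4·356 = 4. Containment (⊇): the Bézout identity exhibits 4 as an element of (476, 356), giving (4) ⊆ (476, 356). Containment (⊆): since 4 | 476 and 4 | 356 (476 = 4·119, 356 = 4·89), every Z-linear combination of 476 and 356 is divisible by 4, so (476, 356) ⊆ (4). Therefore (476, 356) = (4), d = 4.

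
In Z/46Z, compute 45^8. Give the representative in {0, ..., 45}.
1

Use repeated squaring. Binary(8) = 1000. Walk through the bits of the exponent 8 left-to-right: at each bit after the leading one, square the running value, then multiply by 45 if the bit is 1 (always reducing mod 46):
  bit 1 = 1 (leading): start with 45.
  bit 2 = 0: square 45^2 = 2025 ≡ 1 (mod 46).
  bit 3 = 0: square 1^2 = 1 (mod 46).
  bit 4 = 0: square 1^2 = 1 (mod 46).
Final value: 45^8 ≡ 1 (mod 46).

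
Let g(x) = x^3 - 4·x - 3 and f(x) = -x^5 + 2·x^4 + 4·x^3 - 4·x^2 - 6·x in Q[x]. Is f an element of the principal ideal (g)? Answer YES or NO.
In Q[x] the ideal (g) consists of all multiples of g, so f ∈ (g) iff g | f, i.e. iff the remainder of f on division by g is 0. Divide f by g (g is monic, so eliminate the leading term of the running remainder at each step):
  leading term -x^5: subtract (-x^2)·g(x) = -x^5 + 4·x^3 + 3·x^2, leaving 2·x^4 - 7·x^2 - 6·x
  leading term 2·x^4: subtract (2·x)·g(x) = 2·x^4 - 8·x^2 - 6·x, leaving x^2
The remainder r(x) = x^2 ≠ 0 (and deg r < deg g), so g ∤ f, i.e. f ∉ (g).

Final answer: NO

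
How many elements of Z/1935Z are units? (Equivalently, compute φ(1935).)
Z/1935Z has φ(1935) = 1008 units

An element a ∈ Z/1935Z is a unit iff gcd(a, 1935) = 1, so the number of units is φ(1935). φ is multiplicative, with φ(p^e) = p^e − p^(e−1). Factorise 1935 = 3^2 · 5 · 43. Then
  φ(1935) = (3^2 − 3^1) · (5 − 1) · (43 − 1) = 6 · 4 · 42 = 1008.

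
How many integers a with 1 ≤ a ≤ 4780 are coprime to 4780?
The number of a ∈ {1, ..., 4780} with gcd(a, 4780) = 1 is by definition Euler's totient φ(4780). φ is multiplicative, with φ(p^e) = p^e − p^(e−1). Factorise 4780 = 2^2 · 5 · 239. Then
  φ(4780) = (2^2 − 2^1) · (5 − 1) · (239 − 1) = 2 · 4 · 238 = 1904.
So there are 1904 such integers.

Final answer: 1904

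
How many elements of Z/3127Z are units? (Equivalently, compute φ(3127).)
Z/3127Z has φ(3127) = 3016 units

An element a ∈ Z/3127Z is a unit iff gcd(a, 3127) = 1, so the number of units is φ(3127). φ is multiplicative, with φ(p^e) = p^e − p^(e−1). Factorise 3127 = 53 · 59. Then
  φ(3127) = (53 − 1) · (59 − 1) = 52 · 58 = 3016.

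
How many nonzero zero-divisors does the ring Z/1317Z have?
In Z/1317Z each nonzero element is either a unit (gcd with 1317 is 1) or a zero-divisor (gcd > 1). The number of units is φ(1317): factorise 1317 = 3 · 439, so φ(1317) = (3 − 1) · (439 − 1) = 2 · 438 = 876. The nonzero elements number 1317 − 1 = 1316. Hence the nonzero zero-divisors number 1316 − 876 = 440.

Final answer: Z/1317Z has 440 nonzero zero-divisors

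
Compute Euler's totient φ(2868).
φ(2868) = 952

φ is multiplicative, with φ(p^e) = p^e − p^(e−1). Factorise 2868 = 2^2 · 3 · 239. Then
  φ(2868) = (2^2 − 2^1) · (3 − 1) · (239 − 1) = 2 · 2 · 238 = 952.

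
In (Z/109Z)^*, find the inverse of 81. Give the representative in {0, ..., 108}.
81^(−1) ≡ 35 (mod 109)

Apply the extended Euclidean algorithm to (109, 81), tracking rows (r, s, t) with s·109 + t·81 = r. Each division r_prev = q·r_cur + r_new produces the new row as (previous row) − q·(current row):
  row A: (109, 1, 0)   [1·109 + 0·81 = 109]
  row B: (81, 0, 1)   [0·109 + 1·81 = 81]
  109 = 1·81 + 28   → row C = row A − 1·row B = (28, 1, −1)   [check: 1·109 − 1·81 = 28]
  81 = 2·28 + 25   → row D = row B − 2·row C = (25, −2, 3)   [check: −2·109 + 3·81 = 25]
  28 = 1·25 + 3   → row E = row C − 1·row D = (3, 3, −4)   [check: 3·109 − 4·81 = 3]
  25 = 8·3 + 1   → row F = row D − 8·row E = (1, −26, 35)   [check: −26·109 + 35·81 = 1]
  3 = 3·1 + 0   → remainder 0, stop. gcd = 1 (last nonzero row F).
The gcd is 1, so 81 is invertible mod 109. The last nonzero row gives −26·109 + 35·81 = 1, so t = 35. So 81^(−1) ≡ 35 (mod 109). Verify: 81 · 35 = 2835 ≡ 1 (mod 109). ✓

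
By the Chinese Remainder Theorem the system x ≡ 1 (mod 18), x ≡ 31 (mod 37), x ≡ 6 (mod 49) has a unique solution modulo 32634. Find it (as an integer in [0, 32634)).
x ≡ 3583 (mod 32634); the representative in [0, 32634) is 3583

The moduli 18, 37, 49 are pairwise coprime, so by the CRT there is a unique solution mod 18·37·49 = 32634.
Solve by successive substitution. Start with x ≡ 1 (mod 18).
  Combine with x ≡ 31 (mod 37): write x = 1 + 18·t and require 1 + 18·t ≡ 31 (mod 37), i.e. 18·t ≡ 31 − 1 ≡ 30 (mod 37). Since 18^(−1) ≡ 35 (mod 37), t ≡ 35·30 ≡ 14 (mod 37). So x ≡ 1 + 18·14 = 253 (mod 666).
  Combine with x ≡ 6 (mod 49): write x = 253 + 666·t and require 253 + 666·t ≡ 6 (mod 49), i.e. 666·t ≡ 6 − 253 ≡ 47 (mod 49). Since 666^(−1) ≡ 22 (mod 49) (666 ≡ 29 (mod 49)), t ≡ 22·47 ≡ 5 (mod 49). So x ≡ 253 + 666·5 = 3583 (mod 32634).
Unique solution in [0, 32634): x = 3583.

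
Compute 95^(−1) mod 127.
Apply the extended Euclidean algorithm to (127, 95), tracking rows (r, s, t) with s·127 + t·95 = r. Each division r_prev = q·r_cur + r_new produces the new row as (previous row) − q·(current row):
  row A: (127, 1, 0)   [1·127 + 0·95 = 127]
  row B: (95, 0, 1)   [0·127 + 1·95 = 95]
  127 = 1·95 + 32   → row C = row A − 1·row B = (32, 1, −1)   [check: 1·127 − 1·95 = 32]
  95 = 2·32 + 31   → row D = row B − 2·row C = (31, −2, 3)   [check: −2·127 + 3·95 = 31]
  32 = 1·31 + 1   → row E = row C − 1·row D = (1, 3, −4)   [check: 3·127 − 4·95 = 1]
  31 = 31·1 + 0   → remainder 0, stop. gcd = 1 (last nonzero row E).
The gcd is 1, so 95 is invertible mod 127. The last nonzero row gives 3·127 − 4·95 = 1, so t = −4. So 95^(−1) ≡ −4 ≡ 123 (mod 127). Verify: 95 · 123 = 11685 ≡ 1 (mod 127). ✓

Final answer: 95^(−1) ≡ 123 (mod 127)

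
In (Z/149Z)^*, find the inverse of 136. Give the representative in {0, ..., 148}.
136^(−1) ≡ 126 (mod 149)

Apply the extended Euclidean algorithm to (149, 136), tracking rows (r, s, t) with s·149 + t·136 = r. Each division r_prev = q·r_cur + r_new produces the new row as (previous row) − q·(current row):
  row A: (149, 1, 0)   [1·149 + 0·136 = 149]
  row B: (136, 0, 1)   [0·149 + 1·136 = 136]
  149 = 1·136 + 13   → row C = row A − 1·row B = (13, 1, −1)   [check: 1·149 − 1·136 = 13]
  136 = 10·13 + 6   → row D = row B − 10·row C = (6, −10, 11)   [check: −10·149 + 11·136 = 6]
  13 = 2·6 + 1   → row E = row C − 2·row D = (1, 21, −23)   [check: 21·149 − 23·136 = 1]
  6 = 6·1 + 0   → remainder 0, stop. gcd = 1 (last nonzero row E).
The gcd is 1, so 136 is invertible mod 149. The last nonzero row gives 21·149 − 23·136 = 1, so t = −23. So 136^(−1) ≡ −23 ≡ 126 (mod 149). Verify: 136 · 126 = 17136 ≡ 1 (mod 149). ✓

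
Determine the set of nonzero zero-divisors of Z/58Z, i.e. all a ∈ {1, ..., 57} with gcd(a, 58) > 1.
nonzero zero-divisors of Z/58Z = {2, 4, 6, 8, 10, 12, 14, 16, 18, 20, 22, 24, 26, 28, 29, 30, 32, 34, 36, 38, 40, 42, 44, 46, 48, 50, 52, 54, 56}

An element a ∈ Z/58Z (with a ≠ 0) is a zero-divisor iff gcd(a, 58) > 1 (because a is a unit precisely when gcd(a, n) = 1, and in Z/nZ every nonzero, non-unit element is a zero-divisor). Scan a = 1, ..., 57 and keep those with gcd(a, 58) > 1:
  gcd(2, 58) = 2, gcd(4, 58) = 2, gcd(6, 58) = 2, gcd(8, 58) = 2, gcd(10, 58) = 2, gcd(12, 58) = 2, gcd(14, 58) = 2, gcd(16, 58) = 2, gcd(18, 58) = 2, gcd(20, 58) = 2, gcd(22, 58) = 2, gcd(24, 58) = 2, gcd(26, 58) = 2, gcd(28, 58) = 2, gcd(29, 58) = 29, gcd(30, 58) = 2, gcd(32, 58) = 2, gcd(34, 58) = 2, gcd(36, 58) = 2, gcd(38, 58) = 2, gcd(40, 58) = 2, gcd(42, 58) = 2, gcd(44, 58) = 2, gcd(46, 58) = 2, gcd(48, 58) = 2, gcd(50, 58) = 2, gcd(52, 58) = 2, gcd(54, 58) = 2, gcd(56, 58) = 2.
All other a ∈ {1, ..., 57} have gcd(a, 58) = 1 and are units. So the nonzero zero-divisors are exactly the 29 values of a appearing in this scan.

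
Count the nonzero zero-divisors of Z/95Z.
Z/95Z has 22 nonzero zero-divisors

In Z/95Z each nonzero element is either a unit (gcd with 95 is 1) or a zero-divisor (gcd > 1). The number of units is φ(95): factorise 95 = 5 · 19, so φ(95) = (5 − 1) · (19 − 1) = 4 · 18 = 72. The nonzero elements number 95 − 1 = 94. Hence the nonzero zero-divisors number 94 − 72 = 22.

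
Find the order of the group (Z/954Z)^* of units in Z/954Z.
(Z/954Z)^* consists of the classes a with gcd(a, 954) = 1, so its order is φ(954). φ is multiplicative, with φ(p^e) = p^e − p^(e−1). Factorise 954 = 2 · 3^2 · 53. Then
  φ(954) = (2 − 1) · (3^2 − 3^1) · (53 − 1) = 1 · 6 · 52 = 312.
Thus |(Z/954Z)^*| = 312.

Final answer: |(Z/954Z)^*| = 312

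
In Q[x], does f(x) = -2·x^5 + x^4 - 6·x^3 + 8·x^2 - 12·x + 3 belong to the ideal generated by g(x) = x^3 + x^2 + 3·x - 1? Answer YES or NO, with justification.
In Q[x] the ideal (g) consists of all multiples of g, so f ∈ (g) iff g | f, i.e. iff the remainder of f on division by g is 0. Divide f by g (g is monic, so eliminate the leading term of the running remainder at each step):
  leading term -2·x^5: subtract (-2·x^2)·g(x) = -2·x^5 - 2·x^4 - 6·x^3 + 2·x^2, leaving 3·x^4 + 6·x^2 - 12·x + 3
  leading term 3·x^4: subtract (3·x)·g(x) = 3·x^4 + 3·x^3 + 9·x^2 - 3·x, leaving -3·x^3 - 3·x^2 - 9·x + 3
  leading term -3·x^3: subtract (-3)·g(x) = -3·x^3 - 3·x^2 - 9·x + 3, leaving 0
The remainder is 0, so f(x) = g(x) · h(x) with h(x) = -2·x^2 + 3·x - 3. Hence g | f, i.e. f ∈ (g).

Final answer: YES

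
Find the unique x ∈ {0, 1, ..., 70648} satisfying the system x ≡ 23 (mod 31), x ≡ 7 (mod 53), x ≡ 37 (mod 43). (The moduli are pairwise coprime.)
The moduli 31, 53, 43 are pairwise coprime, so by the CRT there is a unique solution mod 31·53·43 = 70649.
Solve by successive substitution. Start with x ≡ 23 (mod 31).
  Combine with x ≡ 7 (mod 53): write x = 23 + 31·t and require 23 + 31·t ≡ 7 (mod 53), i.e. 31·t ≡ 7 − 23 ≡ 37 (mod 53). Since 31^(−1) ≡ 12 (mod 53), t ≡ 12·37 ≡ 20 (mod 53). So x ≡ 23 + 31·20 = 643 (mod 1643).
  Combine with x ≡ 37 (mod 43): write x = 643 + 1643·t and require 643 + 1643·t ≡ 37 (mod 43), i.e. 1643·t ≡ 37 − 643 ≡ 39 (mod 43). Since 1643^(−1) ≡ 24 (mod 43) (1643 ≡ 9 (mod 43)), t ≡ 24·39 ≡ 33 (mod 43). So x ≡ 643 + 1643·33 = 54862 (mod 70649).
Unique solution in [0, 70649): x = 54862.

Final answer: x ≡ 54862 (mod 70649); the representative in [0, 70649) is 54862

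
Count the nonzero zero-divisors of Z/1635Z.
In Z/1635Z each nonzero element is either a unit (gcd with 1635 is 1) or a zero-divisor (gcd > 1). The number of units is φ(1635): factorise 1635 = 3 · 5 · 109, so φ(1635) = (3 − 1) · (5 − 1) · (109 − 1) = 2 · 4 · 108 = 864. The nonzero elements number 1635 − 1 = 1634. Hence the nonzero zero-divisors number 1634 − 864 = 770.

Final answer: Z/1635Z has 770 nonzero zero-divisors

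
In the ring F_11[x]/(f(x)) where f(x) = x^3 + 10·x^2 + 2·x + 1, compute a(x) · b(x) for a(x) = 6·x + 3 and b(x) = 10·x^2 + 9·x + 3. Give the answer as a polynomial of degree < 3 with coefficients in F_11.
Multiply as integer polynomials: a · b = 60·x^3 + 84·x^2 + 45·x + 9. Reducing coefficients mod 11: a · b ≡ 5·x^3 + 7·x^2 + x + 9. Now divide by f(x) = x^3 + 10·x^2 + 2·x + 1 in F_11[x], eliminating the leading term at each step:
  leading term 5·x^3: subtract (5)·f(x) = 5·x^3 + 6·x^2 + 10·x + 5, leaving x^2 + 2·x + 4 (coefficients mod 11)
The degree is now < 3, so this is the remainder. Hence a · b ≡ x^2 + 2·x + 4 in F_11[x]/(f).

Final answer: a · b ≡ x^2 + 2·x + 4 (mod f(x))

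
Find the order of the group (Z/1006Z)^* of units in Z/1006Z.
(Z/1006Z)^* consists of the classes a with gcd(a, 1006) = 1, so its order is φ(1006). φ is multiplicative, with φ(p^e) = p^e − p^(e−1). Factorise 1006 = 2 · 503. Then
  φ(1006) = (2 − 1) · (503 − 1) = 1 · 502 = 502.
Thus |(Z/1006Z)^*| = 502.

Final answer: |(Z/1006Z)^*| = 502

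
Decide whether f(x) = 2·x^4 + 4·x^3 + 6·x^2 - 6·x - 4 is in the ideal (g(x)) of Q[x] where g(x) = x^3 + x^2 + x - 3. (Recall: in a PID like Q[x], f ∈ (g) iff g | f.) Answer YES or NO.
In Q[x] the ideal (g) consists of all multiples of g, so f ∈ (g) iff g | f, i.e. iff the remainder of f on division by g is 0. Divide f by g (g is monic, so eliminate the leading term of the running remainder at each step):
  leading term 2·x^4: subtract (2·x)·g(x) = 2·x^4 + 2·x^3 + 2·x^2 - 6·x, leaving 2·x^3 + 4·x^2 - 4
  leading term 2·x^3: subtract (2)·g(x) = 2·x^3 + 2·x^2 + 2·x - 6, leaving 2·x^2 - 2·x + 2
The remainder r(x) = 2·x^2 - 2·x + 2 ≠ 0 (and deg r < deg g), so g ∤ f, i.e. f ∉ (g).

Final answer: NO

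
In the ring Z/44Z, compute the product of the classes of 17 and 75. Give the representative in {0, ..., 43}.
Reduce the factors first: 75 ≡ 31 (mod 44), so 17 · 75 ≡ 17 · 31 (mod 44). 17 · 31 = 527. Dividing by 44: 527 = 11·44 + 43. So (17 · 75) mod 44 = 43.

Final answer: 43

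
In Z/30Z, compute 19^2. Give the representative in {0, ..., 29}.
Use repeated squaring. Binary(2) = 10. Walk through the bits of the exponent 2 left-to-right: at each bit after the leading one, square the running value, then multiply by 19 if the bit is 1 (always reducing mod 30):
  bit 1 = 1 (leading): start with 19.
  bit 2 = 0: square 19^2 = 361 ≡ 1 (mod 30).
Final value: 19^2 ≡ 1 (mod 30).

Final answer: 1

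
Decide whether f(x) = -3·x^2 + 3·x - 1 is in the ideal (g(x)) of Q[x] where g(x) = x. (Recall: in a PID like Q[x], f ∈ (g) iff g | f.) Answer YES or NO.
NO

In Q[x] the ideal (g) consists of all multiples of g, so f ∈ (g) iff g | f, i.e. iff the remainder of f on division by g is 0. Divide f by g (g is monic, so eliminate the leading term of the running remainder at each step):
  leading term -3·x^2: subtract (-3·x)·g(x) = -3·x^2, leaving 3·x - 1
  leading term 3·x: subtract (3)·g(x) = 3·x, leaving -1
The remainder r(x) = -1 ≠ 0 (and deg r < deg g), so g ∤ f, i.e. f ∉ (g).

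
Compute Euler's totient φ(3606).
φ(3606) = 1200

φ is multiplicative, with φ(p^e) = p^e − p^(e−1). Factorise 3606 = 2 · 3 · 601. Then
  φ(3606) = (2 − 1) · (3 − 1) · (601 − 1) = 1 · 2 · 600 = 1200.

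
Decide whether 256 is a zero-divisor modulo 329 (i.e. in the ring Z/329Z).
gcd(256, 329) = 1, so 256 is a unit in Z/329Z (it has a multiplicative inverse). A unit cannot be a zero-divisor: if 256·b ≡ 0 then multiplying both sides by 256^(−1) gives b ≡ 0. So 256 is not a zero-divisor.

Final answer: NO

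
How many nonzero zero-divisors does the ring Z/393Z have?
In Z/393Z each nonzero element is either a unit (gcd with 393 is 1) or a zero-divisor (gcd > 1). The number of units is φ(393): factorise 393 = 3 · 131, so φ(393) = (3 − 1) · (131 − 1) = 2 · 130 = 260. The nonzero elements number 393 − 1 = 392. Hence the nonzero zero-divisors number 392 − 260 = 132.

Final answer: Z/393Z has 132 nonzero zero-divisors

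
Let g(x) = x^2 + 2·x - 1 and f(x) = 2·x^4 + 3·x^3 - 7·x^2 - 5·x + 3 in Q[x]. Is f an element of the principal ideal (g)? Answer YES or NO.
In Q[x] the ideal (g) consists of all multiples of g, so f ∈ (g) iff g | f, i.e. iff the remainder of f on division by g is 0. Divide f by g (g is monic, so eliminate the leading term of the running remainder at each step):
  leading term 2·x^4: subtract (2·x^2)·g(x) = 2·x^4 + 4·x^3 - 2·x^2, leaving -x^3 - 5·x^2 - 5·x + 3
  leading term -x^3: subtract (-x)·g(x) = -x^3 - 2·x^2 + x, leaving -3·x^2 - 6·x + 3
  leading term -3·x^2: subtract (-3)·g(x) = -3·x^2 - 6·x + 3, leaving 0
The remainder is 0, so f(x) = g(x) · h(x) with h(x) = 2·x^2 - x - 3. Hence g | f, i.e. f ∈ (g).

Final answer: YES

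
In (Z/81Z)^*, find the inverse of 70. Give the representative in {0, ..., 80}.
Apply the extended Euclidean algorithm to (81, 70), tracking rows (r, s, t) with s·81 + t·70 = r. Each division r_prev = q·r_cur + r_new produces the new row as (previous row) − q·(current row):
  row A: (81, 1, 0)   [1·81 + 0·70 = 81]
  row B: (70, 0, 1)   [0·81 + 1·70 = 70]
  81 = 1·70 + 11   → row C = row A − 1·row B = (11, 1, −1)   [check: 1·81 − 1·70 = 11]
  70 = 6·11 + 4   → row D = row B − 6·row C = (4, −6, 7)   [check: −6·81 + 7·70 = 4]
  11 = 2·4 + 3   → row E = row C − 2·row D = (3, 13, −15)   [check: 13·81 − 15·70 = 3]
  4 = 1·3 + 1   → row F = row D − 1·row E = (1, −19, 22)   [check: −19·81 + 22·70 = 1]
  3 = 3·1 + 0   → remainder 0, stop. gcd = 1 (last nonzero row F).
The gcd is 1, so 70 is invertible mod 81. The last nonzero row gives −19·81 + 22·70 = 1, so t = 22. So 70^(−1) ≡ 22 (mod 81). Verify: 70 · 22 = 1540 ≡ 1 (mod 81). ✓

Final answer: 70^(−1) ≡ 22 (mod 81)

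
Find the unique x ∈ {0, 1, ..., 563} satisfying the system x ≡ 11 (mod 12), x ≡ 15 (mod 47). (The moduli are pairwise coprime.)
The moduli 12, 47 are pairwise coprime, so by the CRT there is a unique solution mod 12·47 = 564.
Solve by successive substitution. Start with x ≡ 11 (mod 12).
  Combine with x ≡ 15 (mod 47): write x = 11 + 12·t and require 11 + 12·t ≡ 15 (mod 47), i.e. 12·t ≡ 15 − 11 ≡ 4 (mod 47). Since 12^(−1) ≡ 4 (mod 47), t ≡ 4·4 ≡ 16 (mod 47). So x ≡ 11 + 12·16 = 203 (mod 564).
Unique solution in [0, 564): x = 203.

Final answer: x ≡ 203 (mod 564); the representative in [0, 564) is 203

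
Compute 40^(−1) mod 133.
40^(−1) ≡ 10 (mod 133)

Apply the extended Euclidean algorithm to (133, 40), tracking rows (r, s, t) with s·133 + t·40 = r. Each division r_prev = q·r_cur + r_new produces the new row as (previous row) − q·(current row):
  row A: (133, 1, 0)   [1·133 + 0·40 = 133]
  row B: (40, 0, 1)   [0·133 + 1·40 = 40]
  133 = 3·40 + 13   → row C = row A − 3·row B = (13, 1, −3)   [check: 1·133 − 3·40 = 13]
  40 = 3·13 + 1   → row D = row B − 3·row C = (1, −3, 10)   [check: −3·133 + 10·40 = 1]
  13 = 13·1 + 0   → remainder 0, stop. gcd = 1 (last nonzero row D).
The gcd is 1, so 40 is invertible mod 133. The last nonzero row gives −3·133 + 10·40 = 1, so t = 10. So 40^(−1) ≡ 10 (mod 133). Verify: 40 · 10 = 400 ≡ 1 (mod 133). ✓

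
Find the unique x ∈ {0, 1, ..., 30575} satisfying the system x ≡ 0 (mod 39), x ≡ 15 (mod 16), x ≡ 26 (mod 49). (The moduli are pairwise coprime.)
The moduli 39, 16, 49 are pairwise coprime, so by the CRT there is a unique solution mod 39·16·49 = 30576.
Solve by successive substitution. Start with x ≡ 0 (mod 39).
  Combine with x ≡ 15 (mod 16): write x = 39·t and require 39·t ≡ 15 (mod 16). Since 39^(−1) ≡ 7 (mod 16) (39 ≡ 7 (mod 16)), t ≡ 7·15 ≡ 9 (mod 16). So x ≡ 39·9 = 351 (mod 624).
  Combine with x ≡ 26 (mod 49): write x = 351 + 624·t and require 351 + 624·t ≡ 26 (mod 49), i.e. 624·t ≡ 26 − 351 ≡ 18 (mod 49). Since 624^(−1) ≡ 15 (mod 49) (624 ≡ 36 (mod 49)), t ≡ 15·18 ≡ 25 (mod 49). So x ≡ 351 + 624·25 = 15951 (mod 30576).
Unique solution in [0, 30576): x = 15951.

Final answer: x ≡ 15951 (mod 30576); the representative in [0, 30576) is 15951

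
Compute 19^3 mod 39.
34

Use repeated squaring. Binary(3) = 11. Walk through the bits of the exponent 3 left-to-right: at each bit after the leading one, square the running value, then multiply by 19 if the bit is 1 (always reducing mod 39):
  bit 1 = 1 (leading): start with 19.
  bit 2 = 1: square 19^2 = 361 ≡ 10; bit is 1, so multiply 10·19 = 190 ≡ 34 (mod 39).
Final value: 19^3 ≡ 34 (mod 39).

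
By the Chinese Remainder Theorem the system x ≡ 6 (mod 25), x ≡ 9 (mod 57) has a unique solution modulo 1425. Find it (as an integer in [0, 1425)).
x ≡ 1206 (mod 1425); the representative in [0, 1425) is 1206

The moduli 25, 57 are pairwise coprime, so by the CRT there is a unique solution mod 25·57 = 1425.
Solve by successive substitution. Start with x ≡ 6 (mod 25).
  Combine with x ≡ 9 (mod 57): write x = 6 + 25·t and require 6 + 25·t ≡ 9 (mod 57), i.e. 25·t ≡ 9 − 6 ≡ 3 (mod 57). Since 25^(−1) ≡ 16 (mod 57), t ≡ 16·3 ≡ 48 (mod 57). So x ≡ 6 + 25·48 = 1206 (mod 1425).
Unique solution in [0, 1425): x = 1206.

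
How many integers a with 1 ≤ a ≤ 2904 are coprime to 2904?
The number of a ∈ {1, ..., 2904} with gcd(a, 2904) = 1 is by definition Euler's totient φ(2904). φ is multiplicative, with φ(p^e) = p^e − p^(e−1). Factorise 2904 = 2^3 · 3 · 11^2. Then
  φ(2904) = (2^3 − 2^2) · (3 − 1) · (11^2 − 11^1) = 4 · 2 · 110 = 880.
So there are 880 such integers.

Final answer: 880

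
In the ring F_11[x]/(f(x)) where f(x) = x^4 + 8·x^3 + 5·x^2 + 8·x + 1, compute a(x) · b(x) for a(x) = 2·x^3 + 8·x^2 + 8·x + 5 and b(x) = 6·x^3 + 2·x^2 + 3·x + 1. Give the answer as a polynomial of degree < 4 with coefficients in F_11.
a · b ≡ 6·x^3 + 2·x^2 + 9·x + 6 (mod f(x))

Multiply as integer polynomials: a · b = 12·x^6 + 52·x^5 + 70·x^4 + 72·x^3 + 42·x^2 + 23·x + 5. Reducing coefficients mod 11: a · b ≡ x^6 + 8·x^5 + 4·x^4 + 6·x^3 + 9·x^2 + x + 5. Now divide by f(x) = x^4 + 8·x^3 + 5·x^2 + 8·x + 1 in F_11[x], eliminating the leading term at each step:
  leading term x^6: subtract (x^2)·f(x) = x^6 + 8·x^5 + 5·x^4 + 8·x^3 + x^2, leaving 10·x^4 + 9·x^3 + 8·x^2 + x + 5 (coefficients mod 11)
  leading term 10·x^4: subtract (10)·f(x) = 10·x^4 + 3·x^3 + 6·x^2 + 3·x + 10, leaving 6·x^3 + 2·x^2 + 9·x + 6 (coefficients mod 11)
The degree is now < 4, so this is the remainder. Hence a · b ≡ 6·x^3 + 2·x^2 + 9·x + 6 in F_11[x]/(f).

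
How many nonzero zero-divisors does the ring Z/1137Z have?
In Z/1137Z each nonzero element is either a unit (gcd with 1137 is 1) or a zero-divisor (gcd > 1). The number of units is φ(1137): factorise 1137 = 3 · 379, so φ(1137) = (3 − 1) · (379 − 1) = 2 · 378 = 756. The nonzero elements number 1137 − 1 = 1136. Hence the nonzero zero-divisors number 1136 − 756 = 380.

Final answer: Z/1137Z has 380 nonzero zero-divisors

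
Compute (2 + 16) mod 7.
4

Reduce the summands first: 16 ≡ 2 (mod 7), so 2 + 16 ≡ 2 + 2 (mod 7). 2 + 2 = 4; 4 = 0·7 + 4, so (2 + 16) mod 7 = 4.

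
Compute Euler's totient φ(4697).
φ(4697) = 3600

φ is multiplicative, with φ(p^e) = p^e − p^(e−1). Factorise 4697 = 7 · 11 · 61. Then
  φ(4697) = (7 − 1) · (11 − 1) · (61 − 1) = 6 · 10 · 60 = 3600.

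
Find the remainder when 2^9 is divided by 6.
Use repeated squaring. Binary(9) = 1001. Walk through the bits of the exponent 9 left-to-right: at each bit after the leading one, square the running value, then multiply by 2 if the bit is 1 (always reducing mod 6):
  bit 1 = 1 (leading): start with 2.
  bit 2 = 0: square 2^2 = 4 (mod 6).
  bit 3 = 0: square 4^2 = 16 ≡ 4 (mod 6).
  bit 4 = 1: square 4^2 = 16 ≡ 4; bit is 1, so multiply 4·2 = 8 ≡ 2 (mod 6).
Final value: 2^9 ≡ 2 (mod 6).

Final answer: 2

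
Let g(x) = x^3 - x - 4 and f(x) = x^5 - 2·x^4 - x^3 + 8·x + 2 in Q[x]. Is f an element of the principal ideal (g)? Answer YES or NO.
NO

In Q[x] the ideal (g) consists of all multiples of g, so f ∈ (g) iff g | f, i.e. iff the remainder of f on division by g is 0. Divide f by g (g is monic, so eliminate the leading term of the running remainder at each step):
  leading term x^5: subtract (x^2)·g(x) = x^5 - x^3 - 4·x^2, leaving -2·x^4 + 4·x^2 + 8·x + 2
  leading term -2·x^4: subtract (-2·x)·g(x) = -2·x^4 + 2·x^2 + 8·x, leaving 2·x^2 + 2
The remainder r(x) = 2·x^2 + 2 ≠ 0 (and deg r < deg g), so g ∤ f, i.e. f ∉ (g).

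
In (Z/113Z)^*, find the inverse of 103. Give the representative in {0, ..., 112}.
103^(−1) ≡ 79 (mod 113)

Apply the extended Euclidean algorithm to (113, 103), tracking rows (r, s, t) with s·113 + t·103 = r. Each division r_prev = q·r_cur + r_new produces the new row as (previous row) − q·(current row):
  row A: (113, 1, 0)   [1·113 + 0·103 = 113]
  row B: (103, 0, 1)   [0·113 + 1·103 = 103]
  113 = 1·103 + 10   → row C = row A − 1·row B = (10, 1, −1)   [check: 1·113 − 1·103 = 10]
  103 = 10·10 + 3   → row D = row B − 10·row C = (3, −10, 11)   [check: −10·113 + 11·103 = 3]
  10 = 3·3 + 1   → row E = row C − 3·row D = (1, 31, −34)   [check: 31·113 − 34·103 = 1]
  3 = 3·1 + 0   → remainder 0, stop. gcd = 1 (last nonzero row E).
The gcd is 1, so 103 is invertible mod 113. The last nonzero row gives 31·113 − 34·103 = 1, so t = −34. So 103^(−1) ≡ −34 ≡ 79 (mod 113). Verify: 103 · 79 = 8137 ≡ 1 (mod 113). ✓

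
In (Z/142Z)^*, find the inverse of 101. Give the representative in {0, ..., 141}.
Apply the extended Euclidean algorithm to (142, 101), tracking rows (r, s, t) with s·142 + t·101 = r. Each division r_prev = q·r_cur + r_new produces the new row as (previous row) − q·(current row):
  row A: (142, 1, 0)   [1·142 + 0·101 = 142]
  row B: (101, 0, 1)   [0·142 + 1·101 = 101]
  142 = 1·101 + 41   → row C = row A − 1·row B = (41, 1, −1)   [check: 1·142 − 1·101 = 41]
  101 = 2·41 + 19   → row D = row B − 2·row C = (19, −2, 3)   [check: −2·142 + 3·101 = 19]
  41 = 2·19 + 3   → row E = row C − 2·row D = (3, 5, −7)   [check: 5·142 − 7·101 = 3]
  19 = 6·3 + 1   → row F = row D − 6·row E = (1, −32, 45)   [check: −32·142 + 45·101 = 1]
  3 = 3·1 + 0   → remainder 0, stop. gcd = 1 (last nonzero row F).
The gcd is 1, so 101 is invertible mod 142. The last nonzero row gives −32·142 + 45·101 = 1, so t = 45. So 101^(−1) ≡ 45 (mod 142). Verify: 101 · 45 = 4545 ≡ 1 (mod 142). ✓

Final answer: 101^(−1) ≡ 45 (mod 142)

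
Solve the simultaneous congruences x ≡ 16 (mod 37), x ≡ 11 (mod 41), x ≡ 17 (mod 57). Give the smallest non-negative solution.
x ≡ 70982 (mod 86469); the representative in [0, 86469) is 70982

The moduli 37, 41, 57 are pairwise coprime, so by the CRT there is a unique solution mod 37·41·57 = 86469.
Solve by successive substitution. Start with x ≡ 16 (mod 37).
  Combine with x ≡ 11 (mod 41): write x = 16 + 37·t and require 16 + 37·t ≡ 11 (mod 41), i.e. 37·t ≡ 11 − 16 ≡ 36 (mod 41). Since 37^(−1) ≡ 10 (mod 41), t ≡ 10·36 ≡ 32 (mod 41). So x ≡ 16 + 37·32 = 1200 (mod 1517).
  Combine with x ≡ 17 (mod 57): write x = 1200 + 1517·t and require 1200 + 1517·t ≡ 17 (mod 57), i.e. 1517·t ≡ 17 − 1200 ≡ 14 (mod 57). Since 1517^(−1) ≡ 44 (mod 57) (1517 ≡ 35 (mod 57)), t ≡ 44·14 ≡ 46 (mod 57). So x ≡ 1200 + 1517·46 = 70982 (mod 86469).
Unique solution in [0, 86469): x = 70982.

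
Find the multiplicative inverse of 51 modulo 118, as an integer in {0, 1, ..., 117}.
51^(−1) ≡ 81 (mod 118)

Apply the extended Euclidean algorithm to (118, 51), tracking rows (r, s, t) with s·118 + t·51 = r. Each division r_prev = q·r_cur + r_new produces the new row as (previous row) − q·(current row):
  row A: (118, 1, 0)   [1·118 + 0·51 = 118]
  row B: (51, 0, 1)   [0·118 + 1·51 = 51]
  118 = 2·51 + 16   → row C = row A − 2·row B = (16, 1, −2)   [check: 1·118 − 2·51 = 16]
  51 = 3·16 + 3   → row D = row B − 3·row C = (3, −3, 7)   [check: −3·118 + 7·51 = 3]
  16 = 5·3 + 1   → row E = row C − 5·row D = (1, 16, −37)   [check: 16·118 − 37·51 = 1]
  3 = 3·1 + 0   → remainder 0, stop. gcd = 1 (last nonzero row E).
The gcd is 1, so 51 is invertible mod 118. The last nonzero row gives 16·118 − 37·51 = 1, so t = −37. So 51^(−1) ≡ −37 ≡ 81 (mod 118). Verify: 51 · 81 = 4131 ≡ 1 (mod 118). ✓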